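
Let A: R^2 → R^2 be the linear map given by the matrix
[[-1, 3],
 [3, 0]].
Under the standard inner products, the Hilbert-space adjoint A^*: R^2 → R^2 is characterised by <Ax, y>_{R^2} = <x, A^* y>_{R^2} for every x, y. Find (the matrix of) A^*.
A^* = A^T =
[[-1, 3],
 [3, 0]]

For real matrices with standard dot products, the defining identity <Ax, y> = <x, A^* y> gives (Ax)^T y = x^T (A^*) y, i.e. x^T A^T y = x^T (A^*) y. Since this holds for all x, y, we must have A^* = A^T. Therefore
A^* =
[[-1, 3],
 [3, 0]].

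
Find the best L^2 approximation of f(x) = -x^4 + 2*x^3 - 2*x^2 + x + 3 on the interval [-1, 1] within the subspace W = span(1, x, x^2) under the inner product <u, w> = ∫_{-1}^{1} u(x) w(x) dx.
g(x) = -20*x^2/7 + 11*x/5 + 108/35

The best approximation g ∈ W is the orthogonal projection of f onto W. Writing g = a_0 + a_1 x + a_2 x^2, the coefficients solve the normal equations G · a = b where
  G_{ij} = <φ_i, φ_j> and b_i = <f, φ_i>, with φ_0 = 1, φ_1 = x, φ_2 = x^2.
G =
  [2, 0, 2/3]
  [0, 2/3, 0]
  [2/3, 0, 2/5],
b = (64/15, 22/15, 32/35).
Solving gives a_0 = 108/35, a_1 = 11/5, a_2 = -20/7, so
  g(x) = -20*x^2/7 + 11*x/5 + 108/35.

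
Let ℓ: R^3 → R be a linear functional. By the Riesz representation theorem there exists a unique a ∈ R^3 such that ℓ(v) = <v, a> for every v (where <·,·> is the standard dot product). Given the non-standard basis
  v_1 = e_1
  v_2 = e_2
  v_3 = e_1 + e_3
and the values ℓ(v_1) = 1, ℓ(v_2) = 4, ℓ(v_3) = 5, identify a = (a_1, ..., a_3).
a = (1, 4, 4)

Write a = (a_1, ..., a_3) in the standard basis. For each basis vector v_i, ℓ(v_i) = <v_i, a> is a linear equation in the a_j's. Collect the n equations into a matrix system V a = ℓ, where row i of V is v_i (expressed in the standard basis). Since V is invertible (lower-triangular with 1s on the diagonal, up to permutation), solve by back-substitution:
  V =
[[1, 0, 0],
 [0, 1, 0],
 [1, 0, 1]]
  V a = (1, 4, 5)
Solving gives a = (1, 4, 4).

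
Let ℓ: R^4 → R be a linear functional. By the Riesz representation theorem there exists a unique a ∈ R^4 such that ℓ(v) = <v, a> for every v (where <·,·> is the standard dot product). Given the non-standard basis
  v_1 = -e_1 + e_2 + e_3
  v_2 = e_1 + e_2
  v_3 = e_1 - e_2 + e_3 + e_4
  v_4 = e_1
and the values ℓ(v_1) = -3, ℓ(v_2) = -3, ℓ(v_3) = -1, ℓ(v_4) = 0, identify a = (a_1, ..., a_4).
a = (0, -3, 0, -4)

Write a = (a_1, ..., a_4) in the standard basis. For each basis vector v_i, ℓ(v_i) = <v_i, a> is a linear equation in the a_j's. Collect the n equations into a matrix system V a = ℓ, where row i of V is v_i (expressed in the standard basis). Since V is invertible (lower-triangular with 1s on the diagonal, up to permutation), solve by back-substitution:
  V =
[[-1, 1, 1, 0],
 [1, 1, 0, 0],
 [1, -1, 1, 1],
 [1, 0, 0, 0]]
  V a = (-3, -3, -1, 0)
Solving gives a = (0, -3, 0, -4).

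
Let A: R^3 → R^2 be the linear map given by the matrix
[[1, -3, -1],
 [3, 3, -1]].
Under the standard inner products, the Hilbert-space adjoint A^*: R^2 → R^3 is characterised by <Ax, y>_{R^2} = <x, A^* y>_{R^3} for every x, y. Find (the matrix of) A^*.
A^* = A^T =
[[1, 3],
 [-3, 3],
 [-1, -1]]

For real matrices with standard dot products, the defining identity <Ax, y> = <x, A^* y> gives (Ax)^T y = x^T (A^*) y, i.e. x^T A^T y = x^T (A^*) y. Since this holds for all x, y, we must have A^* = A^T. Therefore
A^* =
[[1, 3],
 [-3, 3],
 [-1, -1]].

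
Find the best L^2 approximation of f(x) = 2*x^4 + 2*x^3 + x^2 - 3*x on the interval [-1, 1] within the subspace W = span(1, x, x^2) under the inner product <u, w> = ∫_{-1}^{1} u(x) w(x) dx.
g(x) = 19*x^2/7 - 9*x/5 - 6/35

The best approximation g ∈ W is the orthogonal projection of f onto W. Writing g = a_0 + a_1 x + a_2 x^2, the coefficients solve the normal equations G · a = b where
  G_{ij} = <φ_i, φ_j> and b_i = <f, φ_i>, with φ_0 = 1, φ_1 = x, φ_2 = x^2.
G =
  [2, 0, 2/3]
  [0, 2/3, 0]
  [2/3, 0, 2/5],
b = (22/15, -6/5, 34/35).
Solving gives a_0 = -6/35, a_1 = -9/5, a_2 = 19/7, so
  g(x) = 19*x^2/7 - 9*x/5 - 6/35.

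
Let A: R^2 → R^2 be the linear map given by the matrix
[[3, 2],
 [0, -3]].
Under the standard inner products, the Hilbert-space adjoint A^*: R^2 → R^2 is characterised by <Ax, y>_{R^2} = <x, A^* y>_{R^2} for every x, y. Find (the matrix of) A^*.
A^* = A^T =
[[3, 0],
 [2, -3]]

For real matrices with standard dot products, the defining identity <Ax, y> = <x, A^* y> gives (Ax)^T y = x^T (A^*) y, i.e. x^T A^T y = x^T (A^*) y. Since this holds for all x, y, we must have A^* = A^T. Therefore
A^* =
[[3, 0],
 [2, -3]].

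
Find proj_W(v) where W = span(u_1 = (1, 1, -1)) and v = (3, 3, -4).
proj_W(v) = (10/3, 10/3, -10/3)

Set up U = [u_1 | ... | u_1] ∈ R^(3×1). The projector onto W = col(U) is P = U (U^T U)^(-1) U^T.
Compute U^T U =
  [3],
and U^T v = (10).
Solve U^T U · c = U^T v for the coefficients: c = (10/3). The projection is proj_W(v) = U c.
Check: (v - proj_W(v)) · u_1 = 0  (should be 0).
Result: proj_W(v) = (10/3, 10/3, -10/3).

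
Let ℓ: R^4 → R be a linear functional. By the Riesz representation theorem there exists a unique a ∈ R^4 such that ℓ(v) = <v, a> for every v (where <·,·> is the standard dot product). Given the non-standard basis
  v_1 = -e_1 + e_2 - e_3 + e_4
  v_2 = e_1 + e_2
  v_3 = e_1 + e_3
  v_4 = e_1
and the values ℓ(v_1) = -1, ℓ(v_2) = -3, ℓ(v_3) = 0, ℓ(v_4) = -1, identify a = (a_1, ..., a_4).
a = (-1, -2, 1, 1)

Write a = (a_1, ..., a_4) in the standard basis. For each basis vector v_i, ℓ(v_i) = <v_i, a> is a linear equation in the a_j's. Collect the n equations into a matrix system V a = ℓ, where row i of V is v_i (expressed in the standard basis). Since V is invertible (lower-triangular with 1s on the diagonal, up to permutation), solve by back-substitution:
  V =
[[-1, 1, -1, 1],
 [1, 1, 0, 0],
 [1, 0, 1, 0],
 [1, 0, 0, 0]]
  V a = (-1, -3, 0, -1)
Solving gives a = (-1, -2, 1, 1).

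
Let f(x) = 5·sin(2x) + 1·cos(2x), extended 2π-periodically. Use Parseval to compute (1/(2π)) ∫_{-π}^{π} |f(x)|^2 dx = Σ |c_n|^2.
Σ |c_n|^2 = 13

Expand |f|^2 and use orthogonality of {sin(nx), cos(mx)} on [-π, π]:
  ∫_{-π}^{π} sin(nx)^2 dx = π, ∫ cos(mx)^2 dx = π, and cross terms integrate to 0.
So ∫_{-π}^{π} f(x)^2 dx = 5^2 · π + 1^2 · π = (25 + 1)π.
Divide by 2π: (25 + 1)/2 = 13.
By Parseval, this equals Σ |c_n|^2.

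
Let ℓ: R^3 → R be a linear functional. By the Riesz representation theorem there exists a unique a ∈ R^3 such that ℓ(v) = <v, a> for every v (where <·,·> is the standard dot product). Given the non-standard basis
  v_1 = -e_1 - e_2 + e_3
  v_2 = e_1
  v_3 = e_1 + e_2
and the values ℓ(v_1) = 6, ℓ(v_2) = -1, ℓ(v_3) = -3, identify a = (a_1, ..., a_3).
a = (-1, -2, 3)

Write a = (a_1, ..., a_3) in the standard basis. For each basis vector v_i, ℓ(v_i) = <v_i, a> is a linear equation in the a_j's. Collect the n equations into a matrix system V a = ℓ, where row i of V is v_i (expressed in the standard basis). Since V is invertible (lower-triangular with 1s on the diagonal, up to permutation), solve by back-substitution:
  V =
[[-1, -1, 1],
 [1, 0, 0],
 [1, 1, 0]]
  V a = (6, -1, -3)
Solving gives a = (-1, -2, 3).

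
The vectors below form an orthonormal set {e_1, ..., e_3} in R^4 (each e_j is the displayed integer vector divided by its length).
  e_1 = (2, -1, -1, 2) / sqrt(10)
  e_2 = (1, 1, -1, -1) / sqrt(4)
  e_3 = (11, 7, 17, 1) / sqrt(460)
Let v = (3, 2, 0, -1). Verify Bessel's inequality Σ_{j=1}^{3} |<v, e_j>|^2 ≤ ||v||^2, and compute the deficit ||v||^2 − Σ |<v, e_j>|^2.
Σ |<v, e_j>|^2 = 14; ||v||^2 = 14; deficit = 0

Write each e_j = u_j / sqrt(<u_j, u_j>) where u_j is the displayed integer vector. Then <v, e_j> = <v, u_j> / sqrt(<u_j, u_j>), so |<v, e_j>|^2 = <v, u_j>^2 / <u_j, u_j>.
Coefficients: <v, e_1> = 2/sqrt(10), <v, e_2> = 6/sqrt(4), <v, e_3> = 46/sqrt(460).
Square and sum: Σ |<v, e_j>|^2 = 14.
Compute ||v||^2 = v·v = 14.
Deficit = 14 − 14 = 0 ≥ 0, confirming Bessel's inequality. (The deficit equals ||v − Σ <v,e_j> e_j||^2, the squared distance from v to span{e_j}.)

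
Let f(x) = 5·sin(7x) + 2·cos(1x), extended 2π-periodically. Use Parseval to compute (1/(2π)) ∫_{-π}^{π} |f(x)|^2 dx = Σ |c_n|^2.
Σ |c_n|^2 = 29/2

Expand |f|^2 and use orthogonality of {sin(nx), cos(mx)} on [-π, π]:
  ∫_{-π}^{π} sin(nx)^2 dx = π, ∫ cos(mx)^2 dx = π, and cross terms integrate to 0.
So ∫_{-π}^{π} f(x)^2 dx = 5^2 · π + 2^2 · π = (25 + 4)π.
Divide by 2π: (25 + 4)/2 = 29/2.
By Parseval, this equals Σ |c_n|^2.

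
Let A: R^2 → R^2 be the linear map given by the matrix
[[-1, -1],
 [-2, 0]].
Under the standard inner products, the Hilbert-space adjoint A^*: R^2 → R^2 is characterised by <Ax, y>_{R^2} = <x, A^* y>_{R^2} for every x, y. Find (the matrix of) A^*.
A^* = A^T =
[[-1, -2],
 [-1, 0]]

For real matrices with standard dot products, the defining identity <Ax, y> = <x, A^* y> gives (Ax)^T y = x^T (A^*) y, i.e. x^T A^T y = x^T (A^*) y. Since this holds for all x, y, we must have A^* = A^T. Therefore
A^* =
[[-1, -2],
 [-1, 0]].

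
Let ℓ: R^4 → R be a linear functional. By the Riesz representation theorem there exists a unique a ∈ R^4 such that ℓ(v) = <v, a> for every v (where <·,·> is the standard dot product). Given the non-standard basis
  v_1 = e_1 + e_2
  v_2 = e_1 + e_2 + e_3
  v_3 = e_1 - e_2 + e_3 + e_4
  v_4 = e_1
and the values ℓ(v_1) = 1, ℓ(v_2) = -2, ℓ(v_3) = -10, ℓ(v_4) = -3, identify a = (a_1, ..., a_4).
a = (-3, 4, -3, 0)

Write a = (a_1, ..., a_4) in the standard basis. For each basis vector v_i, ℓ(v_i) = <v_i, a> is a linear equation in the a_j's. Collect the n equations into a matrix system V a = ℓ, where row i of V is v_i (expressed in the standard basis). Since V is invertible (lower-triangular with 1s on the diagonal, up to permutation), solve by back-substitution:
  V =
[[1, 1, 0, 0],
 [1, 1, 1, 0],
 [1, -1, 1, 1],
 [1, 0, 0, 0]]
  V a = (1, -2, -10, -3)
Solving gives a = (-3, 4, -3, 0).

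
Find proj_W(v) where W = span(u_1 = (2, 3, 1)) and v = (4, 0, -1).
proj_W(v) = (1, 3/2, 1/2)

Set up U = [u_1 | ... | u_1] ∈ R^(3×1). The projector onto W = col(U) is P = U (U^T U)^(-1) U^T.
Compute U^T U =
  [14],
and U^T v = (7).
Solve U^T U · c = U^T v for the coefficients: c = (1/2). The projection is proj_W(v) = U c.
Check: (v - proj_W(v)) · u_1 = 0  (should be 0).
Result: proj_W(v) = (1, 3/2, 1/2).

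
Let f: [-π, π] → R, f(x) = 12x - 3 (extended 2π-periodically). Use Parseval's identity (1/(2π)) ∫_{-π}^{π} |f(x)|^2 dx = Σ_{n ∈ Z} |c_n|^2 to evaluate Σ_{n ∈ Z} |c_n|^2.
Σ |c_n|^2 = 48π^2 + 9

Expand and integrate term by term over [-π, π]:
  ∫ (12x)^2 dx = 144·(2π^3/3); ∫ 2·12·(-3)·x dx = 0 (odd integrand); ∫ (-3)^2 dx = 9·2π.
So (1/(2π)) ∫_{-π}^{π} (12x - 3)^2 dx = 144π^2/3 + 9 = 48π^2 + 9.
Parseval ⇒ Σ |c_n|^2 = 48π^2 + 9.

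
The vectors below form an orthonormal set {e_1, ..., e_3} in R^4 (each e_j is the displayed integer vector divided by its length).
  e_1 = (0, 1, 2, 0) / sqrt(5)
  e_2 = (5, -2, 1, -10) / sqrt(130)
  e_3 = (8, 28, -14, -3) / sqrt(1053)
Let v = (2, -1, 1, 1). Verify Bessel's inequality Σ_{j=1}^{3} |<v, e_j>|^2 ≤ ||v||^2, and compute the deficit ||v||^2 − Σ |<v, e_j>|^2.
Σ |<v, e_j>|^2 = 173/162; ||v||^2 = 7; deficit = 961/162

Write each e_j = u_j / sqrt(<u_j, u_j>) where u_j is the displayed integer vector. Then <v, e_j> = <v, u_j> / sqrt(<u_j, u_j>), so |<v, e_j>|^2 = <v, u_j>^2 / <u_j, u_j>.
Coefficients: <v, e_1> = 1/sqrt(5), <v, e_2> = 3/sqrt(130), <v, e_3> = -29/sqrt(1053).
Square and sum: Σ |<v, e_j>|^2 = 173/162.
Compute ||v||^2 = v·v = 7.
Deficit = 7 − 173/162 = 961/162 ≥ 0, confirming Bessel's inequality. (The deficit equals ||v − Σ <v,e_j> e_j||^2, the squared distance from v to span{e_j}.)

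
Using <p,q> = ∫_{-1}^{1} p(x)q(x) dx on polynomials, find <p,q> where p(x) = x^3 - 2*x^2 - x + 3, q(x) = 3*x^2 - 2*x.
<p,q> = 62/15

Expand the product: p(x)·q(x) = 3*x^5 - 8*x^4 + x^3 + 11*x^2 - 6*x.
∫_{-1}^{1} of each monomial x^k gives [2/(k+1) if k even, 0 if k odd]. Integrating term-by-term (or equivalently evaluating the antiderivative F(x) = x^6/2 - 8*x^5/5 + x^4/4 + 11*x^3/3 - 3*x^2 at the endpoints):
  F(1) − F(−1) = -11/60 − (-259/60) = 62/15.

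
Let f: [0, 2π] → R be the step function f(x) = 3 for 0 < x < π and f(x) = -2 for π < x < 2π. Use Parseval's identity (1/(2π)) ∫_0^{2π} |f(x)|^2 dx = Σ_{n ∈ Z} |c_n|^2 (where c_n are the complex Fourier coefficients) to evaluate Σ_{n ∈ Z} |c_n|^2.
Σ |c_n|^2 = 13/2

Parseval equates the L^2 energy of f (normalised by 1/(2π)) with the ℓ^2 sum of its Fourier coefficients: (1/(2π)) ∫_0^{2π} |f|^2 = Σ |c_n|^2.
Compute the left side: (1/(2π)) [∫_0^π 3^2 dx + ∫_π^{2π} (-2)^2 dx] = (1/(2π)) · (9π + 4π) = (9 + 4)/2 = 13/2.
So Σ_{n ∈ Z} |c_n|^2 = 13/2.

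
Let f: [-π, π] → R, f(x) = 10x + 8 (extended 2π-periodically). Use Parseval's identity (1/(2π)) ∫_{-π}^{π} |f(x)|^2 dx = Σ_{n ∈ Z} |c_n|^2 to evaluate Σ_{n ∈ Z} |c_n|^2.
Σ |c_n|^2 = 100π^2/3 + 64

Expand and integrate term by term over [-π, π]:
  ∫ (10x)^2 dx = 100·(2π^3/3); ∫ 2·10·(8)·x dx = 0 (odd integrand); ∫ 8^2 dx = 64·2π.
So (1/(2π)) ∫_{-π}^{π} (10x + 8)^2 dx = 100π^2/3 + 64 = 100π^2/3 + 64.
Parseval ⇒ Σ |c_n|^2 = 100π^2/3 + 64.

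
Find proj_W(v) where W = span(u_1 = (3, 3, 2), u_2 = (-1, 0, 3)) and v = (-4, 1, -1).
proj_W(v) = (-394/211, -339/211, -61/211)

Set up U = [u_1 | ... | u_2] ∈ R^(3×2). The projector onto W = col(U) is P = U (U^T U)^(-1) U^T.
Compute U^T U =
  [22, 3]
  [3, 10],
and U^T v = (-11, 1).
Solve U^T U · c = U^T v for the coefficients: c = (-113/211, 55/211). The projection is proj_W(v) = U c.
Check: (v - proj_W(v)) · u_1 = 0  (should be 0).
Check: (v - proj_W(v)) · u_2 = 0  (should be 0).
Result: proj_W(v) = (-394/211, -339/211, -61/211).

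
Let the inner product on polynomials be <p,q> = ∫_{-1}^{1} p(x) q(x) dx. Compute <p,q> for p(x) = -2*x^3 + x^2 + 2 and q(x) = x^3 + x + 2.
<p,q> = 836/105

Expand the product: p(x)·q(x) = -2*x^6 + x^5 - 2*x^4 - x^3 + 2*x^2 + 2*x + 4.
∫_{-1}^{1} of each monomial x^k gives [2/(k+1) if k even, 0 if k odd]. Integrating term-by-term (or equivalently evaluating the antiderivative F(x) = -2*x^7/7 + x^6/6 - 2*x^5/5 - x^4/4 + 2*x^3/3 + x^2 + 4*x at the endpoints):
  F(1) − F(−1) = 2057/420 − (-429/140) = 836/105.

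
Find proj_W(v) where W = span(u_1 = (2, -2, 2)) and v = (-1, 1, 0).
proj_W(v) = (-2/3, 2/3, -2/3)

Set up U = [u_1 | ... | u_1] ∈ R^(3×1). The projector onto W = col(U) is P = U (U^T U)^(-1) U^T.
Compute U^T U =
  [12],
and U^T v = (-4).
Solve U^T U · c = U^T v for the coefficients: c = (-1/3). The projection is proj_W(v) = U c.
Check: (v - proj_W(v)) · u_1 = 0  (should be 0).
Result: proj_W(v) = (-2/3, 2/3, -2/3).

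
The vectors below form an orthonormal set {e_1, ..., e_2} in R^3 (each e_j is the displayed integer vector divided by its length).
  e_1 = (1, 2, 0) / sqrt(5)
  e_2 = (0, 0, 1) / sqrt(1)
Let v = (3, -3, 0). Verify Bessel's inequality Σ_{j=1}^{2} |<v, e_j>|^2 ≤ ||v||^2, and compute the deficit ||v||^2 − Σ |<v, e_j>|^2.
Σ |<v, e_j>|^2 = 9/5; ||v||^2 = 18; deficit = 81/5

Write each e_j = u_j / sqrt(<u_j, u_j>) where u_j is the displayed integer vector. Then <v, e_j> = <v, u_j> / sqrt(<u_j, u_j>), so |<v, e_j>|^2 = <v, u_j>^2 / <u_j, u_j>.
Coefficients: <v, e_1> = -3/sqrt(5), <v, e_2> = 0/sqrt(1).
Square and sum: Σ |<v, e_j>|^2 = 9/5.
Compute ||v||^2 = v·v = 18.
Deficit = 18 − 9/5 = 81/5 ≥ 0, confirming Bessel's inequality. (The deficit equals ||v − Σ <v,e_j> e_j||^2, the squared distance from v to span{e_j}.)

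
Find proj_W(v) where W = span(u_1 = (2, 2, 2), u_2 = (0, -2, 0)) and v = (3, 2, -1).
proj_W(v) = (1, 2, 1)

Set up U = [u_1 | ... | u_2] ∈ R^(3×2). The projector onto W = col(U) is P = U (U^T U)^(-1) U^T.
Compute U^T U =
  [12, -4]
  [-4, 4],
and U^T v = (8, -4).
Solve U^T U · c = U^T v for the coefficients: c = (1/2, -1/2). The projection is proj_W(v) = U c.
Check: (v - proj_W(v)) · u_1 = 0  (should be 0).
Check: (v - proj_W(v)) · u_2 = 0  (should be 0).
Result: proj_W(v) = (1, 2, 1).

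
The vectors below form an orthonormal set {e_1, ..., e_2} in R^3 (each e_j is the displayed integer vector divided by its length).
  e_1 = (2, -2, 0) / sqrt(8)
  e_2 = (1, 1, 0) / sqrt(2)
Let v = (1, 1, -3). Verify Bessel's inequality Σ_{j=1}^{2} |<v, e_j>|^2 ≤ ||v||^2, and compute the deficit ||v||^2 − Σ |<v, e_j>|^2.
Σ |<v, e_j>|^2 = 2; ||v||^2 = 11; deficit = 9

Write each e_j = u_j / sqrt(<u_j, u_j>) where u_j is the displayed integer vector. Then <v, e_j> = <v, u_j> / sqrt(<u_j, u_j>), so |<v, e_j>|^2 = <v, u_j>^2 / <u_j, u_j>.
Coefficients: <v, e_1> = 0/sqrt(8), <v, e_2> = 2/sqrt(2).
Square and sum: Σ |<v, e_j>|^2 = 2.
Compute ||v||^2 = v·v = 11.
Deficit = 11 − 2 = 9 ≥ 0, confirming Bessel's inequality. (The deficit equals ||v − Σ <v,e_j> e_j||^2, the squared distance from v to span{e_j}.)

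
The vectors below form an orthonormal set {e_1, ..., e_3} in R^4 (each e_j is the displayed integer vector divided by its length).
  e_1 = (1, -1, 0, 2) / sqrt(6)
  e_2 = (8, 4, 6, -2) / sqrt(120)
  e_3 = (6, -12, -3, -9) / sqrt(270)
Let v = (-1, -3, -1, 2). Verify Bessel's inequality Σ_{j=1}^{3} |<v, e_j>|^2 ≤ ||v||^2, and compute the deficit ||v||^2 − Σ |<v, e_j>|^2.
Σ |<v, e_j>|^2 = 43/3; ||v||^2 = 15; deficit = 2/3

Write each e_j = u_j / sqrt(<u_j, u_j>) where u_j is the displayed integer vector. Then <v, e_j> = <v, u_j> / sqrt(<u_j, u_j>), so |<v, e_j>|^2 = <v, u_j>^2 / <u_j, u_j>.
Coefficients: <v, e_1> = 6/sqrt(6), <v, e_2> = -30/sqrt(120), <v, e_3> = 15/sqrt(270).
Square and sum: Σ |<v, e_j>|^2 = 43/3.
Compute ||v||^2 = v·v = 15.
Deficit = 15 − 43/3 = 2/3 ≥ 0, confirming Bessel's inequality. (The deficit equals ||v − Σ <v,e_j> e_j||^2, the squared distance from v to span{e_j}.)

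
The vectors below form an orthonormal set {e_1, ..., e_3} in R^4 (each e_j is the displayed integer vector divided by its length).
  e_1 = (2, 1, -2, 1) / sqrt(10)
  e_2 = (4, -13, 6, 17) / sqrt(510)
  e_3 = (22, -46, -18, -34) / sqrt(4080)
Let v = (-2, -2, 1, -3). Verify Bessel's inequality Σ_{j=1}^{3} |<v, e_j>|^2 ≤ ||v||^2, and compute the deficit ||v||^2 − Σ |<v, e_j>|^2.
Σ |<v, e_j>|^2 = 89/5; ||v||^2 = 18; deficit = 1/5

Write each e_j = u_j / sqrt(<u_j, u_j>) where u_j is the displayed integer vector. Then <v, e_j> = <v, u_j> / sqrt(<u_j, u_j>), so |<v, e_j>|^2 = <v, u_j>^2 / <u_j, u_j>.
Coefficients: <v, e_1> = -11/sqrt(10), <v, e_2> = -27/sqrt(510), <v, e_3> = 132/sqrt(4080).
Square and sum: Σ |<v, e_j>|^2 = 89/5.
Compute ||v||^2 = v·v = 18.
Deficit = 18 − 89/5 = 1/5 ≥ 0, confirming Bessel's inequality. (The deficit equals ||v − Σ <v,e_j> e_j||^2, the squared distance from v to span{e_j}.)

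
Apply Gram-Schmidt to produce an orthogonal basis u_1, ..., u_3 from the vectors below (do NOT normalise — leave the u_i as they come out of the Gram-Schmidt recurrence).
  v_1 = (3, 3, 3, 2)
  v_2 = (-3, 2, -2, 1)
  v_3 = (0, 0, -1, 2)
Orthogonal basis:
  u_1 = (3, 3, 3, 2)
  u_2 = (-72/31, 83/31, -41/31, 45/31)
  u_3 = (255/509, -400/509, -385/509, 795/509)

Apply the Gram-Schmidt recurrence
  u_1 = v_1
  u_i = v_i − Σ_{j<i} ((v_i · u_j) / (u_j · u_j)) · u_j.

Step by step this gives:
  u_1 = (3, 3, 3, 2)
  u_2 = (-72/31, 83/31, -41/31, 45/31)
  u_3 = (255/509, -400/509, -385/509, 795/509)

Orthogonality check:
  u_2 · u_1 = 0 (should be 0)
  u_3 · u_1 = 0 (should be 0)
  u_3 · u_2 = 0 (should be 0)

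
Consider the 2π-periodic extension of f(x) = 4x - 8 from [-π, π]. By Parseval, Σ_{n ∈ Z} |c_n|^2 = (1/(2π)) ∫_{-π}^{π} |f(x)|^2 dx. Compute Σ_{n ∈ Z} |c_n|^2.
Σ |c_n|^2 = 16π^2/3 + 64

Expand and integrate term by term over [-π, π]:
  ∫ (4x)^2 dx = 16·(2π^3/3); ∫ 2·4·(-8)·x dx = 0 (odd integrand); ∫ (-8)^2 dx = 64·2π.
So (1/(2π)) ∫_{-π}^{π} (4x - 8)^2 dx = 16π^2/3 + 64 = 16π^2/3 + 64.
Parseval ⇒ Σ |c_n|^2 = 16π^2/3 + 64.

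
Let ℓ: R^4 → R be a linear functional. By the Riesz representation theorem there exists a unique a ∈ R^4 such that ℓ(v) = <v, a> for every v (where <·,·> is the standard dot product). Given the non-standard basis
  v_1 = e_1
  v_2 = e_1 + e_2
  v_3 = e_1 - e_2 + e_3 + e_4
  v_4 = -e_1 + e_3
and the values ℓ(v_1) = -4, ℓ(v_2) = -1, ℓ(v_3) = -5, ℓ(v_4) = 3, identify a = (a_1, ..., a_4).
a = (-4, 3, -1, 3)

Write a = (a_1, ..., a_4) in the standard basis. For each basis vector v_i, ℓ(v_i) = <v_i, a> is a linear equation in the a_j's. Collect the n equations into a matrix system V a = ℓ, where row i of V is v_i (expressed in the standard basis). Since V is invertible (lower-triangular with 1s on the diagonal, up to permutation), solve by back-substitution:
  V =
[[1, 0, 0, 0],
 [1, 1, 0, 0],
 [1, -1, 1, 1],
 [-1, 0, 1, 0]]
  V a = (-4, -1, -5, 3)
Solving gives a = (-4, 3, -1, 3).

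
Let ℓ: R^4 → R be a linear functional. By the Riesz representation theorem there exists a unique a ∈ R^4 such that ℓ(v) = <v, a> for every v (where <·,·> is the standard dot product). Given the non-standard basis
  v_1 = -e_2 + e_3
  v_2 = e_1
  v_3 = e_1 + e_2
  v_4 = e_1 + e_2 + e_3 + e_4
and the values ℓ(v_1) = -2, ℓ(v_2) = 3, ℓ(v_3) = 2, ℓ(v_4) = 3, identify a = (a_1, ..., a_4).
a = (3, -1, -3, 4)

Write a = (a_1, ..., a_4) in the standard basis. For each basis vector v_i, ℓ(v_i) = <v_i, a> is a linear equation in the a_j's. Collect the n equations into a matrix system V a = ℓ, where row i of V is v_i (expressed in the standard basis). Since V is invertible (lower-triangular with 1s on the diagonal, up to permutation), solve by back-substitution:
  V =
[[0, -1, 1, 0],
 [1, 0, 0, 0],
 [1, 1, 0, 0],
 [1, 1, 1, 1]]
  V a = (-2, 3, 2, 3)
Solving gives a = (3, -1, -3, 4).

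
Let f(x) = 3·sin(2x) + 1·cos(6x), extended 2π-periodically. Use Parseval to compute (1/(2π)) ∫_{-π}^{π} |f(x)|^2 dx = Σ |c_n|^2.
Σ |c_n|^2 = 5

Expand |f|^2 and use orthogonality of {sin(nx), cos(mx)} on [-π, π]:
  ∫_{-π}^{π} sin(nx)^2 dx = π, ∫ cos(mx)^2 dx = π, and cross terms integrate to 0.
So ∫_{-π}^{π} f(x)^2 dx = 3^2 · π + 1^2 · π = (9 + 1)π.
Divide by 2π: (9 + 1)/2 = 5.
By Parseval, this equals Σ |c_n|^2.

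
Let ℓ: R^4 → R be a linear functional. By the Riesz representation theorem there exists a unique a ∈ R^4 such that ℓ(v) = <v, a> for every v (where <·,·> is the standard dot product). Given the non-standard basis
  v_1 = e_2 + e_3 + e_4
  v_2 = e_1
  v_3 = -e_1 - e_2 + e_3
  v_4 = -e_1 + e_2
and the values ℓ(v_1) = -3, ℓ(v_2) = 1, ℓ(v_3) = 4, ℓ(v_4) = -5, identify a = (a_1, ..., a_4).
a = (1, -4, 1, 0)

Write a = (a_1, ..., a_4) in the standard basis. For each basis vector v_i, ℓ(v_i) = <v_i, a> is a linear equation in the a_j's. Collect the n equations into a matrix system V a = ℓ, where row i of V is v_i (expressed in the standard basis). Since V is invertible (lower-triangular with 1s on the diagonal, up to permutation), solve by back-substitution:
  V =
[[0, 1, 1, 1],
 [1, 0, 0, 0],
 [-1, -1, 1, 0],
 [-1, 1, 0, 0]]
  V a = (-3, 1, 4, -5)
Solving gives a = (1, -4, 1, 0).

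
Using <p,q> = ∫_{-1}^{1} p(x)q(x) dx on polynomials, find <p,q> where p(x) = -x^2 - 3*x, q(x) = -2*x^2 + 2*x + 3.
<p,q> = -26/5

Expand the product: p(x)·q(x) = 2*x^4 + 4*x^3 - 9*x^2 - 9*x.
∫_{-1}^{1} of each monomial x^k gives [2/(k+1) if k even, 0 if k odd]. Integrating term-by-term (or equivalently evaluating the antiderivative F(x) = 2*x^5/5 + x^4 - 3*x^3 - 9*x^2/2 at the endpoints):
  F(1) − F(−1) = -61/10 − (-9/10) = -26/5.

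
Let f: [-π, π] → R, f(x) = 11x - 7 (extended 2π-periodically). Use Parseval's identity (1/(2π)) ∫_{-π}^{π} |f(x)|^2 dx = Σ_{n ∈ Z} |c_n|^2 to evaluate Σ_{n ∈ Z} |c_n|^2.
Σ |c_n|^2 = 121π^2/3 + 49

Expand and integrate term by term over [-π, π]:
  ∫ (11x)^2 dx = 121·(2π^3/3); ∫ 2·11·(-7)·x dx = 0 (odd integrand); ∫ (-7)^2 dx = 49·2π.
So (1/(2π)) ∫_{-π}^{π} (11x - 7)^2 dx = 121π^2/3 + 49 = 121π^2/3 + 49.
Parseval ⇒ Σ |c_n|^2 = 121π^2/3 + 49.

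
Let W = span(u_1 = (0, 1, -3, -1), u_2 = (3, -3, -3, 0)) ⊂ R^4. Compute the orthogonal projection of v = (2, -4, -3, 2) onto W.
proj_W(v) = (93/29, -102/29, -66/29, 9/29)

Set up U = [u_1 | ... | u_2] ∈ R^(4×2). The projector onto W = col(U) is P = U (U^T U)^(-1) U^T.
Compute U^T U =
  [11, 6]
  [6, 27],
and U^T v = (3, 27).
Solve U^T U · c = U^T v for the coefficients: c = (-9/29, 31/29). The projection is proj_W(v) = U c.
Check: (v - proj_W(v)) · u_1 = 0  (should be 0).
Check: (v - proj_W(v)) · u_2 = 0  (should be 0).
Result: proj_W(v) = (93/29, -102/29, -66/29, 9/29).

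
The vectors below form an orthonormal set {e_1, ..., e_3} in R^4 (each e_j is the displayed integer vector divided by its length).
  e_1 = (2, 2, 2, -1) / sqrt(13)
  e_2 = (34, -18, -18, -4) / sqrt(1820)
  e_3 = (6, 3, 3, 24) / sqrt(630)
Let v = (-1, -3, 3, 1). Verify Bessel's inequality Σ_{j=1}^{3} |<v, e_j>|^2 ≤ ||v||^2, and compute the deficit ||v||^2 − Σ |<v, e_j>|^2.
Σ |<v, e_j>|^2 = 2; ||v||^2 = 20; deficit = 18

Write each e_j = u_j / sqrt(<u_j, u_j>) where u_j is the displayed integer vector. Then <v, e_j> = <v, u_j> / sqrt(<u_j, u_j>), so |<v, e_j>|^2 = <v, u_j>^2 / <u_j, u_j>.
Coefficients: <v, e_1> = -3/sqrt(13), <v, e_2> = -38/sqrt(1820), <v, e_3> = 18/sqrt(630).
Square and sum: Σ |<v, e_j>|^2 = 2.
Compute ||v||^2 = v·v = 20.
Deficit = 20 − 2 = 18 ≥ 0, confirming Bessel's inequality. (The deficit equals ||v − Σ <v,e_j> e_j||^2, the squared distance from v to span{e_j}.)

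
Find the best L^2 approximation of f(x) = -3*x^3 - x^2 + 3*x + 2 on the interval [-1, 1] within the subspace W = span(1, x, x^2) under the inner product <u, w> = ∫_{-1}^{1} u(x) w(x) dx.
g(x) = -x^2 + 6*x/5 + 2

The best approximation g ∈ W is the orthogonal projection of f onto W. Writing g = a_0 + a_1 x + a_2 x^2, the coefficients solve the normal equations G · a = b where
  G_{ij} = <φ_i, φ_j> and b_i = <f, φ_i>, with φ_0 = 1, φ_1 = x, φ_2 = x^2.
G =
  [2, 0, 2/3]
  [0, 2/3, 0]
  [2/3, 0, 2/5],
b = (10/3, 4/5, 14/15).
Solving gives a_0 = 2, a_1 = 6/5, a_2 = -1, so
  g(x) = -x^2 + 6*x/5 + 2.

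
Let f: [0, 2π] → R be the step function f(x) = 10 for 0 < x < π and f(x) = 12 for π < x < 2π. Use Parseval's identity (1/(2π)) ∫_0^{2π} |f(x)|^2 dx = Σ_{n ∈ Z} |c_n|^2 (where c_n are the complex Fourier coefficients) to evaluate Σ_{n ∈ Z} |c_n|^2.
Σ |c_n|^2 = 122

Parseval equates the L^2 energy of f (normalised by 1/(2π)) with the ℓ^2 sum of its Fourier coefficients: (1/(2π)) ∫_0^{2π} |f|^2 = Σ |c_n|^2.
Compute the left side: (1/(2π)) [∫_0^π 10^2 dx + ∫_π^{2π} 12^2 dx] = (1/(2π)) · (100π + 144π) = (100 + 144)/2 = 122.
So Σ_{n ∈ Z} |c_n|^2 = 122.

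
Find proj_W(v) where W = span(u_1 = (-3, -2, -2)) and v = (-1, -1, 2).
proj_W(v) = (-3/17, -2/17, -2/17)

Set up U = [u_1 | ... | u_1] ∈ R^(3×1). The projector onto W = col(U) is P = U (U^T U)^(-1) U^T.
Compute U^T U =
  [17],
and U^T v = (1).
Solve U^T U · c = U^T v for the coefficients: c = (1/17). The projection is proj_W(v) = U c.
Check: (v - proj_W(v)) · u_1 = 0  (should be 0).
Result: proj_W(v) = (-3/17, -2/17, -2/17).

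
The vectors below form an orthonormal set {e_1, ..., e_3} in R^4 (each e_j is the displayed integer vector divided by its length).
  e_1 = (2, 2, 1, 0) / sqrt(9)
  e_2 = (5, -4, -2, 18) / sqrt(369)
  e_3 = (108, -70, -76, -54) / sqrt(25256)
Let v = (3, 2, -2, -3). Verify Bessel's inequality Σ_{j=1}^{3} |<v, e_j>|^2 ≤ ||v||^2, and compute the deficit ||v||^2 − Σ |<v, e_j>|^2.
Σ |<v, e_j>|^2 = 3379/154; ||v||^2 = 26; deficit = 625/154

Write each e_j = u_j / sqrt(<u_j, u_j>) where u_j is the displayed integer vector. Then <v, e_j> = <v, u_j> / sqrt(<u_j, u_j>), so |<v, e_j>|^2 = <v, u_j>^2 / <u_j, u_j>.
Coefficients: <v, e_1> = 8/sqrt(9), <v, e_2> = -43/sqrt(369), <v, e_3> = 498/sqrt(25256).
Square and sum: Σ |<v, e_j>|^2 = 3379/154.
Compute ||v||^2 = v·v = 26.
Deficit = 26 − 3379/154 = 625/154 ≥ 0, confirming Bessel's inequality. (The deficit equals ||v − Σ <v,e_j> e_j||^2, the squared distance from v to span{e_j}.)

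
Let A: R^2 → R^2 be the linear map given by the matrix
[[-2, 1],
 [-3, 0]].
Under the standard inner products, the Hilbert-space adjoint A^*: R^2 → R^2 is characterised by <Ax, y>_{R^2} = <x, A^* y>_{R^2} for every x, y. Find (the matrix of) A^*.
A^* = A^T =
[[-2, -3],
 [1, 0]]

For real matrices with standard dot products, the defining identity <Ax, y> = <x, A^* y> gives (Ax)^T y = x^T (A^*) y, i.e. x^T A^T y = x^T (A^*) y. Since this holds for all x, y, we must have A^* = A^T. Therefore
A^* =
[[-2, -3],
 [1, 0]].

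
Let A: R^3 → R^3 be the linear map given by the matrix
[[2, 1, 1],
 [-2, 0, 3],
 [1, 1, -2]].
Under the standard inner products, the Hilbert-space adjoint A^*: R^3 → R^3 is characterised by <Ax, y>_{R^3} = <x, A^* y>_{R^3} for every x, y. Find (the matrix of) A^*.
A^* = A^T =
[[2, -2, 1],
 [1, 0, 1],
 [1, 3, -2]]

For real matrices with standard dot products, the defining identity <Ax, y> = <x, A^* y> gives (Ax)^T y = x^T (A^*) y, i.e. x^T A^T y = x^T (A^*) y. Since this holds for all x, y, we must have A^* = A^T. Therefore
A^* =
[[2, -2, 1],
 [1, 0, 1],
 [1, 3, -2]].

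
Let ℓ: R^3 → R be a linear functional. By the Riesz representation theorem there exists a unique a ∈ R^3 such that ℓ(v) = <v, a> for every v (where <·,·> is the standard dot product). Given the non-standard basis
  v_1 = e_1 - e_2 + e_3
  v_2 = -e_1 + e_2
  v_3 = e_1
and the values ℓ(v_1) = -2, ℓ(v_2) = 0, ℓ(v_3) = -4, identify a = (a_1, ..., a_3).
a = (-4, -4, -2)

Write a = (a_1, ..., a_3) in the standard basis. For each basis vector v_i, ℓ(v_i) = <v_i, a> is a linear equation in the a_j's. Collect the n equations into a matrix system V a = ℓ, where row i of V is v_i (expressed in the standard basis). Since V is invertible (lower-triangular with 1s on the diagonal, up to permutation), solve by back-substitution:
  V =
[[1, -1, 1],
 [-1, 1, 0],
 [1, 0, 0]]
  V a = (-2, 0, -4)
Solving gives a = (-4, -4, -2).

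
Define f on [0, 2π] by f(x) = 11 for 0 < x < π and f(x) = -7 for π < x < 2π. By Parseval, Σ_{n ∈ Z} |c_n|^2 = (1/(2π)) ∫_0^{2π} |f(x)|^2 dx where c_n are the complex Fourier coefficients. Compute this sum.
Σ |c_n|^2 = 85

Parseval equates the L^2 energy of f (normalised by 1/(2π)) with the ℓ^2 sum of its Fourier coefficients: (1/(2π)) ∫_0^{2π} |f|^2 = Σ |c_n|^2.
Compute the left side: (1/(2π)) [∫_0^π 11^2 dx + ∫_π^{2π} (-7)^2 dx] = (1/(2π)) · (121π + 49π) = (121 + 49)/2 = 85.
So Σ_{n ∈ Z} |c_n|^2 = 85.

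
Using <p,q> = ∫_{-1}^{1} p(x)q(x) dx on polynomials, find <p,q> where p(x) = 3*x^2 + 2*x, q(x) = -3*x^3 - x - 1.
<p,q> = -86/15

Expand the product: p(x)·q(x) = -9*x^5 - 6*x^4 - 3*x^3 - 5*x^2 - 2*x.
∫_{-1}^{1} of each monomial x^k gives [2/(k+1) if k even, 0 if k odd]. Integrating term-by-term (or equivalently evaluating the antiderivative F(x) = -3*x^6/2 - 6*x^5/5 - 3*x^4/4 - 5*x^3/3 - x^2 at the endpoints):
  F(1) − F(−1) = -367/60 − (-23/60) = -86/15.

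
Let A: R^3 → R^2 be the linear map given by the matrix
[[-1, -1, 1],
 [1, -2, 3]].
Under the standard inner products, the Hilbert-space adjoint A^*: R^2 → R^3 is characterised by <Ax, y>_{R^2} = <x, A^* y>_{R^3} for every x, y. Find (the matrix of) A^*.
A^* = A^T =
[[-1, 1],
 [-1, -2],
 [1, 3]]

For real matrices with standard dot products, the defining identity <Ax, y> = <x, A^* y> gives (Ax)^T y = x^T (A^*) y, i.e. x^T A^T y = x^T (A^*) y. Since this holds for all x, y, we must have A^* = A^T. Therefore
A^* =
[[-1, 1],
 [-1, -2],
 [1, 3]].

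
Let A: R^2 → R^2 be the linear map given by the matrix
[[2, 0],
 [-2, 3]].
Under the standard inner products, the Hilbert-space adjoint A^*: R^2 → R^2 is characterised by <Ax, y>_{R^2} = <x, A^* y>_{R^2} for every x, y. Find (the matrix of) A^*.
A^* = A^T =
[[2, -2],
 [0, 3]]

For real matrices with standard dot products, the defining identity <Ax, y> = <x, A^* y> gives (Ax)^T y = x^T (A^*) y, i.e. x^T A^T y = x^T (A^*) y. Since this holds for all x, y, we must have A^* = A^T. Therefore
A^* =
[[2, -2],
 [0, 3]].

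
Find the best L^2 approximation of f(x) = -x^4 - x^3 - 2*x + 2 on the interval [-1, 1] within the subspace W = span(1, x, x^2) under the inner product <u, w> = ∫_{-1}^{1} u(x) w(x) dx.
g(x) = -6*x^2/7 - 13*x/5 + 73/35

The best approximation g ∈ W is the orthogonal projection of f onto W. Writing g = a_0 + a_1 x + a_2 x^2, the coefficients solve the normal equations G · a = b where
  G_{ij} = <φ_i, φ_j> and b_i = <f, φ_i>, with φ_0 = 1, φ_1 = x, φ_2 = x^2.
G =
  [2, 0, 2/3]
  [0, 2/3, 0]
  [2/3, 0, 2/5],
b = (18/5, -26/15, 22/21).
Solving gives a_0 = 73/35, a_1 = -13/5, a_2 = -6/7, so
  g(x) = -6*x^2/7 - 13*x/5 + 73/35.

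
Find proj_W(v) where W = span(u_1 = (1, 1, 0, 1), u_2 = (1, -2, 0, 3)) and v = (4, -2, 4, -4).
proj_W(v) = (-14/19, -2/19, 0, -22/19)

Set up U = [u_1 | ... | u_2] ∈ R^(4×2). The projector onto W = col(U) is P = U (U^T U)^(-1) U^T.
Compute U^T U =
  [3, 2]
  [2, 14],
and U^T v = (-2, -4).
Solve U^T U · c = U^T v for the coefficients: c = (-10/19, -4/19). The projection is proj_W(v) = U c.
Check: (v - proj_W(v)) · u_1 = 0  (should be 0).
Check: (v - proj_W(v)) · u_2 = 0  (should be 0).
Result: proj_W(v) = (-14/19, -2/19, 0, -22/19).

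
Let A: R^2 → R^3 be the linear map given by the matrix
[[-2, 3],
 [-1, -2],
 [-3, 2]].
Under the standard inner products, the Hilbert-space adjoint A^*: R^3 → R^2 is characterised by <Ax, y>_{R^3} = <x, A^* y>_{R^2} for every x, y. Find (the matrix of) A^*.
A^* = A^T =
[[-2, -1, -3],
 [3, -2, 2]]

For real matrices with standard dot products, the defining identity <Ax, y> = <x, A^* y> gives (Ax)^T y = x^T (A^*) y, i.e. x^T A^T y = x^T (A^*) y. Since this holds for all x, y, we must have A^* = A^T. Therefore
A^* =
[[-2, -1, -3],
 [3, -2, 2]].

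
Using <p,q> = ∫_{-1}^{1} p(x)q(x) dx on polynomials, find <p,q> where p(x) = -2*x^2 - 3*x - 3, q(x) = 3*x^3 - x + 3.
<p,q> = -118/5

Expand the product: p(x)·q(x) = -6*x^5 - 9*x^4 - 7*x^3 - 3*x^2 - 6*x - 9.
∫_{-1}^{1} of each monomial x^k gives [2/(k+1) if k even, 0 if k odd]. Integrating term-by-term (or equivalently evaluating the antiderivative F(x) = -x^6 - 9*x^5/5 - 7*x^4/4 - x^3 - 3*x^2 - 9*x at the endpoints):
  F(1) − F(−1) = -351/20 − (121/20) = -118/5.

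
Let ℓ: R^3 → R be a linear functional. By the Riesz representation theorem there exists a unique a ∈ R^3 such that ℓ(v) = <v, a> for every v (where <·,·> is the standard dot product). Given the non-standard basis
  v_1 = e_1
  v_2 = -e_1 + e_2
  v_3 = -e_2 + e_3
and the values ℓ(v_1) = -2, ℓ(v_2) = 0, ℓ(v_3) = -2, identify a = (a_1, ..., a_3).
a = (-2, -2, -4)

Write a = (a_1, ..., a_3) in the standard basis. For each basis vector v_i, ℓ(v_i) = <v_i, a> is a linear equation in the a_j's. Collect the n equations into a matrix system V a = ℓ, where row i of V is v_i (expressed in the standard basis). Since V is invertible (lower-triangular with 1s on the diagonal, up to permutation), solve by back-substitution:
  V =
[[1, 0, 0],
 [-1, 1, 0],
 [0, -1, 1]]
  V a = (-2, 0, -2)
Solving gives a = (-2, -2, -4).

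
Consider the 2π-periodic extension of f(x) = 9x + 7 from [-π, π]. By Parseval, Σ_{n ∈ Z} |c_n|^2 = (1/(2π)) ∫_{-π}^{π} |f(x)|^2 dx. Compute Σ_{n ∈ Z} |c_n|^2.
Σ |c_n|^2 = 27π^2 + 49

Expand and integrate term by term over [-π, π]:
  ∫ (9x)^2 dx = 81·(2π^3/3); ∫ 2·9·(7)·x dx = 0 (odd integrand); ∫ 7^2 dx = 49·2π.
So (1/(2π)) ∫_{-π}^{π} (9x + 7)^2 dx = 81π^2/3 + 49 = 27π^2 + 49.
Parseval ⇒ Σ |c_n|^2 = 27π^2 + 49.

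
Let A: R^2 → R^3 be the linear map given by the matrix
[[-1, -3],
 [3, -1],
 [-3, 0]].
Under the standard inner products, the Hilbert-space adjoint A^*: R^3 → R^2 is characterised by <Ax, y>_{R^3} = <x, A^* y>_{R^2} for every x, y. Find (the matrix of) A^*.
A^* = A^T =
[[-1, 3, -3],
 [-3, -1, 0]]

For real matrices with standard dot products, the defining identity <Ax, y> = <x, A^* y> gives (Ax)^T y = x^T (A^*) y, i.e. x^T A^T y = x^T (A^*) y. Since this holds for all x, y, we must have A^* = A^T. Therefore
A^* =
[[-1, 3, -3],
 [-3, -1, 0]].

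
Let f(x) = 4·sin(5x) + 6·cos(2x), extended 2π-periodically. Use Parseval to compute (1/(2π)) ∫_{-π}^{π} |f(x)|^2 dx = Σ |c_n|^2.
Σ |c_n|^2 = 26

Expand |f|^2 and use orthogonality of {sin(nx), cos(mx)} on [-π, π]:
  ∫_{-π}^{π} sin(nx)^2 dx = π, ∫ cos(mx)^2 dx = π, and cross terms integrate to 0.
So ∫_{-π}^{π} f(x)^2 dx = 4^2 · π + 6^2 · π = (16 + 36)π.
Divide by 2π: (16 + 36)/2 = 26.
By Parseval, this equals Σ |c_n|^2.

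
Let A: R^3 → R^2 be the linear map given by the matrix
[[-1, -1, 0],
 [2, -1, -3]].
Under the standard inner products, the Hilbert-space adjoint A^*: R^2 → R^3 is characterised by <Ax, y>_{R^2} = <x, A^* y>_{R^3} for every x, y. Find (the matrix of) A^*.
A^* = A^T =
[[-1, 2],
 [-1, -1],
 [0, -3]]

For real matrices with standard dot products, the defining identity <Ax, y> = <x, A^* y> gives (Ax)^T y = x^T (A^*) y, i.e. x^T A^T y = x^T (A^*) y. Since this holds for all x, y, we must have A^* = A^T. Therefore
A^* =
[[-1, 2],
 [-1, -1],
 [0, -3]].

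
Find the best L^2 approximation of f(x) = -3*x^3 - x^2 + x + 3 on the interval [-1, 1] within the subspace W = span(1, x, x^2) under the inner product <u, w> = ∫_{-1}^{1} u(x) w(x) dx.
g(x) = -x^2 - 4*x/5 + 3

The best approximation g ∈ W is the orthogonal projection of f onto W. Writing g = a_0 + a_1 x + a_2 x^2, the coefficients solve the normal equations G · a = b where
  G_{ij} = <φ_i, φ_j> and b_i = <f, φ_i>, with φ_0 = 1, φ_1 = x, φ_2 = x^2.
G =
  [2, 0, 2/3]
  [0, 2/3, 0]
  [2/3, 0, 2/5],
b = (16/3, -8/15, 8/5).
Solving gives a_0 = 3, a_1 = -4/5, a_2 = -1, so
  g(x) = -x^2 - 4*x/5 + 3.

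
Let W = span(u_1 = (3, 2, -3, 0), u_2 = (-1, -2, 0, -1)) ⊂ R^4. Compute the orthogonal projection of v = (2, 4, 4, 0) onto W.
proj_W(v) = (32/83, 296/83, 174/83, 206/83)

Set up U = [u_1 | ... | u_2] ∈ R^(4×2). The projector onto W = col(U) is P = U (U^T U)^(-1) U^T.
Compute U^T U =
  [22, -7]
  [-7, 6],
and U^T v = (2, -10).
Solve U^T U · c = U^T v for the coefficients: c = (-58/83, -206/83). The projection is proj_W(v) = U c.
Check: (v - proj_W(v)) · u_1 = 0  (should be 0).
Check: (v - proj_W(v)) · u_2 = 0  (should be 0).
Result: proj_W(v) = (32/83, 296/83, 174/83, 206/83).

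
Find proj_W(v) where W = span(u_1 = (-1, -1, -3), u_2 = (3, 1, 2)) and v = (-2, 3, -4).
proj_W(v) = (-77/54, -55/54, -77/27)

Set up U = [u_1 | ... | u_2] ∈ R^(3×2). The projector onto W = col(U) is P = U (U^T U)^(-1) U^T.
Compute U^T U =
  [11, -10]
  [-10, 14],
and U^T v = (11, -11).
Solve U^T U · c = U^T v for the coefficients: c = (22/27, -11/54). The projection is proj_W(v) = U c.
Check: (v - proj_W(v)) · u_1 = 0  (should be 0).
Check: (v - proj_W(v)) · u_2 = 0  (should be 0).
Result: proj_W(v) = (-77/54, -55/54, -77/27).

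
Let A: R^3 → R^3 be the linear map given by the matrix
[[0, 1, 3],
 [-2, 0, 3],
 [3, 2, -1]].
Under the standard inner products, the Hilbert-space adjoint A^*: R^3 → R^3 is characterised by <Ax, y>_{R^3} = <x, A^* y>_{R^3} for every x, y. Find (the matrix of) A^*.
A^* = A^T =
[[0, -2, 3],
 [1, 0, 2],
 [3, 3, -1]]

For real matrices with standard dot products, the defining identity <Ax, y> = <x, A^* y> gives (Ax)^T y = x^T (A^*) y, i.e. x^T A^T y = x^T (A^*) y. Since this holds for all x, y, we must have A^* = A^T. Therefore
A^* =
[[0, -2, 3],
 [1, 0, 2],
 [3, 3, -1]].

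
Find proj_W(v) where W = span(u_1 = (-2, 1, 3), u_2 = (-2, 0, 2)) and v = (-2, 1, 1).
proj_W(v) = (-4/3, 1/3, 5/3)

Set up U = [u_1 | ... | u_2] ∈ R^(3×2). The projector onto W = col(U) is P = U (U^T U)^(-1) U^T.
Compute U^T U =
  [14, 10]
  [10, 8],
and U^T v = (8, 6).
Solve U^T U · c = U^T v for the coefficients: c = (1/3, 1/3). The projection is proj_W(v) = U c.
Check: (v - proj_W(v)) · u_1 = 0  (should be 0).
Check: (v - proj_W(v)) · u_2 = 0  (should be 0).
Result: proj_W(v) = (-4/3, 1/3, 5/3).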